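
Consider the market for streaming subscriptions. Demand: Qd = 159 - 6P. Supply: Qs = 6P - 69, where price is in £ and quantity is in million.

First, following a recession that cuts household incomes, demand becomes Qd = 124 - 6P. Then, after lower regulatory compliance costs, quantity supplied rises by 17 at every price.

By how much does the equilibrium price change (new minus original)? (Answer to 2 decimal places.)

-4.33

Before the shock: 159 - 6P = 6P - 69 ⇒ 228 = 12P ⇒ P = 19, Q = 45.
After the shift, demand is Qd = 124 - 6P and supply is Qs = 6P - 52.
New equilibrium: 124 - 6P = 6P - 52 ⇒ 176 = 12P ⇒ P = 44/3 ≈ 14.6667, Q = 36.
ΔP = 14.6667 − 19 = -4.33.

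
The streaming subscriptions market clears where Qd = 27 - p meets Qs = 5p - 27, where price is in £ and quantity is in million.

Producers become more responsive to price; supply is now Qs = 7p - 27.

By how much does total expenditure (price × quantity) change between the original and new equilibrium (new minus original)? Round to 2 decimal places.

-25.31

Solve the original market: 27 - p = 5p - 27, hence p = 9 and Q = 18.
After the shift, demand is Qd = 27 - p and supply is Qs = 7p - 27.
Equate the new curves: 27 - p = 7p - 27, giving 54 = 8p, p = 6.75, Q = 20.25.
Expenditure moves from 9×18 = 162 to 6.75×20.25 = 136.6875; change = -25.31.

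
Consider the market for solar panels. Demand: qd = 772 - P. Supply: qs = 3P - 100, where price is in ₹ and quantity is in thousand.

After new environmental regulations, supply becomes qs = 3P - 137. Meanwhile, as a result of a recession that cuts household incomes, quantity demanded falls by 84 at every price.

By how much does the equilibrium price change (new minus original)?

Solve the original market: 772 - P = 3P - 100, hence P = 218 and q = 554.
With the change applied: demand qd = 688 - P, supply qs = 3P - 137.
New equilibrium: 688 - P = 3P - 137 ⇒ 825 = 4P ⇒ P = 206.25, q = 481.75.
ΔP = 206.25 − 218 = -11.75.

-11.75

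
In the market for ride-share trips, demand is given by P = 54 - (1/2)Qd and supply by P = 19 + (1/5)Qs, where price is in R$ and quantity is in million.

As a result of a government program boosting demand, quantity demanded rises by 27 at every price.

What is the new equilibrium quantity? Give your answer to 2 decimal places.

69.29

Initially, 108 - 2P = 5P - 95, so 203 = 7P and P = 29, Q = 50.
The shock moves the curves to Qd = 135 - 2P and Qs = 5P - 95.
New equilibrium: 135 - 2P = 5P - 95 ⇒ 230 = 7P ⇒ P = 230/7 ≈ 32.8571, Q = 485/7 ≈ 69.2857.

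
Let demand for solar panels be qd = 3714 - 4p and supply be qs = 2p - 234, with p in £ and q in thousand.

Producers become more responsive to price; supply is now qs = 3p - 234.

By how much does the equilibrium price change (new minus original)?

Initially, 3714 - 4p = 2p - 234, so 3948 = 6p and p = 658, q = 1082.
The new curves are qd = 3714 - 4p (demand) and qs = 3p - 234 (supply).
Equate the new curves: 3714 - 4p = 3p - 234, giving 3948 = 7p, p = 564, q = 1458.
Δp = 564 − 658 = -94.

-94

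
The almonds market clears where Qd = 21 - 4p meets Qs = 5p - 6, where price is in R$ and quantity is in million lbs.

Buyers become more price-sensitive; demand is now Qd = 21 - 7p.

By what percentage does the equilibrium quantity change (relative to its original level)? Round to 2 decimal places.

-41.67

Solve the original market: 21 - 4p = 5p - 6, hence p = 3 and Q = 9.
After the shift, demand is Qd = 21 - 7p and supply is Qs = 5p - 6.
Equate the new curves: 21 - 7p = 5p - 6, giving 27 = 12p, p = 2.25, Q = 5.25.
%ΔQ = (5.25 − 9) / 9 × 100 = -41.67%.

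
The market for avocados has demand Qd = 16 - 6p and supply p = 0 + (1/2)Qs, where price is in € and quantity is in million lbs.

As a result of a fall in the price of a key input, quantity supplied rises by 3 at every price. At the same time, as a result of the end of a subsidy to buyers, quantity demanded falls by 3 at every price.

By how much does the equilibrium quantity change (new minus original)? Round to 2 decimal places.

Initially, 16 - 6p = 2p, so 16 = 8p and p = 2, Q = 4.
The shock moves the curves to Qd = 13 - 6p and Qs = 2p + 3.
Clearing the new market: 13 - 6p = 2p + 3, so p = 1.25 and Q = 5.5.
ΔQ = 5.5 − 4 = +1.50.

+1.50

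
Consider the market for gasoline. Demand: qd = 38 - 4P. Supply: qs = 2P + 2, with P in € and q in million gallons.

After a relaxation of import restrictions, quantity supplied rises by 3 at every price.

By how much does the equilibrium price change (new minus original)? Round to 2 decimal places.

-0.50

Initially, 38 - 4P = 2P + 2, so 36 = 6P and P = 6, q = 14.
After the shift, demand is qd = 38 - 4P and supply is qs = 2P + 5.
Equate the new curves: 38 - 4P = 2P + 5, giving 33 = 6P, P = 5.5, q = 16.
ΔP = 5.5 − 6 = -0.50.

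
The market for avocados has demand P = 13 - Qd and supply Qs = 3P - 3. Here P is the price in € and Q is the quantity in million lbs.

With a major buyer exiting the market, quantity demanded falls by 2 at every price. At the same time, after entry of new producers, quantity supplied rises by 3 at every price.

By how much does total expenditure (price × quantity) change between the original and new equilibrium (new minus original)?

Original equilibrium: 13 - P = 3P - 3 gives 16 = 4P, so P = 4 and Q = 9.
The new curves are Qd = 11 - P (demand) and Qs = 3P (supply).
New equilibrium: 11 - P = 3P ⇒ 11 = 4P ⇒ P = 2.75, Q = 8.25.
Expenditure moves from 4×9 = 36 to 2.75×8.25 = 22.6875; change = -13.3125.

-13.3125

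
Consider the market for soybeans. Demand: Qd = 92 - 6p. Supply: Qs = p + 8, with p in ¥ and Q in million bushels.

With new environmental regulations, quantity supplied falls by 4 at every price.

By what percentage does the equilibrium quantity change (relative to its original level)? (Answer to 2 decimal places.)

Solve the original market: 92 - 6p = p + 8, hence p = 12 and Q = 20.
After the shift, demand is Qd = 92 - 6p and supply is Qs = p + 4.
Equate the new curves: 92 - 6p = p + 4, giving 88 = 7p, p = 88/7 ≈ 12.5714, Q = 116/7 ≈ 16.5714.
%ΔQ = (16.5714 − 20) / 20 × 100 = -17.14%.

-17.14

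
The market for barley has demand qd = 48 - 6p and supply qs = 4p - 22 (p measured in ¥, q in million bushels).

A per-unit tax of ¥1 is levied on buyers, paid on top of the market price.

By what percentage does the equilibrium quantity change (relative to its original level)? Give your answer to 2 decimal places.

-40.00

Solve the original market: 48 - 6p = 4p - 22, hence p = 7 and q = 6.
Since buyers pay the price plus the tax, the effective demand curve becomes qd = 42 - 6p.
Clearing the new market: 42 - 6p = 4p - 22, so p = 6.4 and q = 3.6.
%Δq = (3.6 − 6) / 6 × 100 = -40.00%.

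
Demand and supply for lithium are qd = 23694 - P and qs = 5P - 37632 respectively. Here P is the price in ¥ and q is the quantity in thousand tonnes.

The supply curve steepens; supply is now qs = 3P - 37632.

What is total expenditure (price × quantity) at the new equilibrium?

Original equilibrium: 23694 - P = 5P - 37632 gives 61326 = 6P, so P = 10221 and q = 13473.
The shock moves the curves to qd = 23694 - P and qs = 3P - 37632.
New equilibrium: 23694 - P = 3P - 37632 ⇒ 61326 = 4P ⇒ P = 15331.5, q = 8362.5.
New expenditure = 15331.5 × 8362.5 = 128209668.75.

128209668.75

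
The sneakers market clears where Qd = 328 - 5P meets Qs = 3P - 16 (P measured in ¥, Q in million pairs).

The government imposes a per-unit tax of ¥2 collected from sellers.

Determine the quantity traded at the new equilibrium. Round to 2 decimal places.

Solve the original market: 328 - 5P = 3P - 16, hence P = 43 and Q = 113.
Since sellers keep the price net of the tax, the effective supply curve becomes Qs = 3P - 22.
Equate the new curves: 328 - 5P = 3P - 22, giving 350 = 8P, P = 43.75, Q = 109.25.

109.25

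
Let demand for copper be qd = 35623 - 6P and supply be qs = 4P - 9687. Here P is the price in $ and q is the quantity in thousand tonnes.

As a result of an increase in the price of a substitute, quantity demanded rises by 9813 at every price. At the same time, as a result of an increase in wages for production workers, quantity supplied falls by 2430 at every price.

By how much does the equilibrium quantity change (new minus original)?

+2467.2

Original equilibrium: 35623 - 6P = 4P - 9687 gives 45310 = 10P, so P = 4531 and q = 8437.
The shock moves the curves to qd = 45436 - 6P and qs = 4P - 12117.
New equilibrium: 45436 - 6P = 4P - 12117 ⇒ 57553 = 10P ⇒ P = 5755.3, q = 10904.2.
Δq = 10904.2 − 8437 = +2467.2.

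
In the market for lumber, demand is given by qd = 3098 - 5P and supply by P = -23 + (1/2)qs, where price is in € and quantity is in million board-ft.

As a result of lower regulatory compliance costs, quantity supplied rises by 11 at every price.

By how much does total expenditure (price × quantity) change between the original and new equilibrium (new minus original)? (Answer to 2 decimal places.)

Initially, 3098 - 5P = 2P + 46, so 3052 = 7P and P = 436, q = 918.
The new curves are qd = 3098 - 5P (demand) and qs = 2P + 57 (supply).
New equilibrium: 3098 - 5P = 2P + 57 ⇒ 3041 = 7P ⇒ P = 3041/7 ≈ 434.4286, q = 6481/7 ≈ 925.8571.
Expenditure moves from 436×918 = 400248 to 434.4286×925.8571 = 402218.7959; change = +1970.80.

+1970.80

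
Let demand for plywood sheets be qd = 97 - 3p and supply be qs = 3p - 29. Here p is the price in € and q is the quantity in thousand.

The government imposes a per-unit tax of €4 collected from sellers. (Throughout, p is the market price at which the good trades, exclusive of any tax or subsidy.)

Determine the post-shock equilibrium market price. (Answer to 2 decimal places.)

Before the shock: 97 - 3p = 3p - 29 ⇒ 126 = 6p ⇒ p = 21, q = 34.
Since sellers keep the price net of the tax, the effective supply curve becomes qs = 3p - 41.
New equilibrium: 97 - 3p = 3p - 41 ⇒ 138 = 6p ⇒ p = 23, q = 28.

23.00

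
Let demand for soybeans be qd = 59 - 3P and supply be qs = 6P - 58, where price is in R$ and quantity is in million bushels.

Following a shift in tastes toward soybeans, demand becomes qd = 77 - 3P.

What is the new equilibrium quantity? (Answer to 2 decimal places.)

Original equilibrium: 59 - 3P = 6P - 58 gives 117 = 9P, so P = 13 and q = 20.
The shock moves the curves to qd = 77 - 3P and qs = 6P - 58.
Clearing the new market: 77 - 3P = 6P - 58, so P = 15 and q = 32.

32.00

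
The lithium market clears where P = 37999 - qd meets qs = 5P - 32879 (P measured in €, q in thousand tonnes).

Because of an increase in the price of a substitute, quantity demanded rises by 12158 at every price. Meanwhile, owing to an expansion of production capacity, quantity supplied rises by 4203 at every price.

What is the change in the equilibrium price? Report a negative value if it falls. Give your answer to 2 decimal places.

Initially, 37999 - P = 5P - 32879, so 70878 = 6P and P = 11813, q = 26186.
The new curves are qd = 50157 - P (demand) and qs = 5P - 28676 (supply).
Clearing the new market: 50157 - P = 5P - 28676, so P = 78833/6 ≈ 13138.8333 and q = 222109/6 ≈ 37018.1667.
ΔP = 13138.8333 − 11813 = +1325.83.

+1325.83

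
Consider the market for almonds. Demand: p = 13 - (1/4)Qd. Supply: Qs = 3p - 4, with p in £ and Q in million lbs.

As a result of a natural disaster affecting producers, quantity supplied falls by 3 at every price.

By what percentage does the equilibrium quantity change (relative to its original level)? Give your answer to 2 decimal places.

Solve the original market: 52 - 4p = 3p - 4, hence p = 8 and Q = 20.
The new curves are Qd = 52 - 4p (demand) and Qs = 3p - 7 (supply).
New equilibrium: 52 - 4p = 3p - 7 ⇒ 59 = 7p ⇒ p = 59/7 ≈ 8.4286, Q = 128/7 ≈ 18.2857.
%ΔQ = (18.2857 − 20) / 20 × 100 = -8.57%.

-8.57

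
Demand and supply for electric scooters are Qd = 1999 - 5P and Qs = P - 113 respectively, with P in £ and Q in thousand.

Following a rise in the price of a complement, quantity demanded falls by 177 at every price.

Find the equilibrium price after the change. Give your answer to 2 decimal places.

Solve the original market: 1999 - 5P = P - 113, hence P = 352 and Q = 239.
After the shift, demand is Qd = 1822 - 5P and supply is Qs = P - 113.
Equate the new curves: 1822 - 5P = P - 113, giving 1935 = 6P, P = 322.5, Q = 209.5.

322.50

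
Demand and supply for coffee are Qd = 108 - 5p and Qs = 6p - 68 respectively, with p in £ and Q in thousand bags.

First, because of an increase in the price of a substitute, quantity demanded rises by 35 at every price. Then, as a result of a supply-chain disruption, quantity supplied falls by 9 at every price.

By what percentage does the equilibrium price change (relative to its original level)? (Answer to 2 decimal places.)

Solve the original market: 108 - 5p = 6p - 68, hence p = 16 and Q = 28.
The new curves are Qd = 143 - 5p (demand) and Qs = 6p - 77 (supply).
Setting them equal: 143 - 5p = 6p - 77 → 220 = 11p, so p = 20 and Q = 43.
%Δp = (20 − 16) / 16 × 100 = +25.00%.

+25.00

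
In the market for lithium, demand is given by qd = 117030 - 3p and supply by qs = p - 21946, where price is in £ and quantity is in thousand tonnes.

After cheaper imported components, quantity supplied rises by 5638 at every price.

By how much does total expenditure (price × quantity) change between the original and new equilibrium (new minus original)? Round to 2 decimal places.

+122916152.25

Before the shock: 117030 - 3p = p - 21946 ⇒ 138976 = 4p ⇒ p = 34744, q = 12798.
The shock moves the curves to qd = 117030 - 3p and qs = p - 16308.
Equate the new curves: 117030 - 3p = p - 16308, giving 133338 = 4p, p = 33334.5, q = 17026.5.
Expenditure moves from 34744×12798 = 444653712 to 33334.5×17026.5 = 567569864.25; change = +122916152.25.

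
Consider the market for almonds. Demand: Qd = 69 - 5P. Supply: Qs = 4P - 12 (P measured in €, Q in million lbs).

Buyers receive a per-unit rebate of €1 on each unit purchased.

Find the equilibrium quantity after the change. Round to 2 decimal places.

26.22

Solve the original market: 69 - 5P = 4P - 12, hence P = 9 and Q = 24.
Since buyers' out-of-pocket price is the market price minus the rebate, the effective demand curve becomes Qd = 74 - 5P.
Clearing the new market: 74 - 5P = 4P - 12, so P = 86/9 ≈ 9.5556 and Q = 236/9 ≈ 26.2222.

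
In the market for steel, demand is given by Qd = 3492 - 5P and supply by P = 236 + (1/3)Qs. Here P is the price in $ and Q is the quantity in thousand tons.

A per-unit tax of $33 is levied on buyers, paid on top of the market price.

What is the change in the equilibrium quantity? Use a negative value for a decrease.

-61.875

Original equilibrium: 3492 - 5P = 3P - 708 gives 4200 = 8P, so P = 525 and Q = 867.
Since buyers pay the price plus the tax, the effective demand curve becomes Qd = 3327 - 5P.
Equate the new curves: 3327 - 5P = 3P - 708, giving 4035 = 8P, P = 504.375, Q = 805.125.
ΔQ = 805.125 − 867 = -61.875.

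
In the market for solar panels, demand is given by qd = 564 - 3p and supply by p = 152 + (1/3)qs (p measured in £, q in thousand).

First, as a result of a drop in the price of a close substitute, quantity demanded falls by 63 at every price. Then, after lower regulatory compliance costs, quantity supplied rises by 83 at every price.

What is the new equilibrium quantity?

64

Solve the original market: 564 - 3p = 3p - 456, hence p = 170 and q = 54.
After the shift, demand is qd = 501 - 3p and supply is qs = 3p - 373.
New equilibrium: 501 - 3p = 3p - 373 ⇒ 874 = 6p ⇒ p = 437/3 ≈ 145.6667, q = 64.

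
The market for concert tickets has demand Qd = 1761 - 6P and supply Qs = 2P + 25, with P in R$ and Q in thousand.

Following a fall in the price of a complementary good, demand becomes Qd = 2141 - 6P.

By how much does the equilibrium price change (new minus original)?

Before the shock: 1761 - 6P = 2P + 25 ⇒ 1736 = 8P ⇒ P = 217, Q = 459.
With the change applied: demand Qd = 2141 - 6P, supply Qs = 2P + 25.
Setting them equal: 2141 - 6P = 2P + 25 → 2116 = 8P, so P = 264.5 and Q = 554.
ΔP = 264.5 − 217 = +47.5.

+47.5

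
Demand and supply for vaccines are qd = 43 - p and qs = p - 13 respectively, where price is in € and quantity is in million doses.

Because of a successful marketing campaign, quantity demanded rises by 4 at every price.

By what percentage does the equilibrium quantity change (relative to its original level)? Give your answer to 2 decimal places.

Solve the original market: 43 - p = p - 13, hence p = 28 and q = 15.
The shock moves the curves to qd = 47 - p and qs = p - 13.
Setting them equal: 47 - p = p - 13 → 60 = 2p, so p = 30 and q = 17.
%Δq = (17 − 15) / 15 × 100 = +13.33%.

+13.33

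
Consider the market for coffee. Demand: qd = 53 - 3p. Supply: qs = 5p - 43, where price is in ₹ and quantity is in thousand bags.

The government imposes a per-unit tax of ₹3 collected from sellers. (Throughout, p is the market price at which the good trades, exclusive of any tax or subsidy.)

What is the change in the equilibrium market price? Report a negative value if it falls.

Before the shock: 53 - 3p = 5p - 43 ⇒ 96 = 8p ⇒ p = 12, q = 17.
Since sellers keep the price net of the tax, the effective supply curve becomes qs = 5p - 58.
New equilibrium: 53 - 3p = 5p - 58 ⇒ 111 = 8p ⇒ p = 13.875, q = 11.375.
Δp = 13.875 − 12 = +1.875.

+1.875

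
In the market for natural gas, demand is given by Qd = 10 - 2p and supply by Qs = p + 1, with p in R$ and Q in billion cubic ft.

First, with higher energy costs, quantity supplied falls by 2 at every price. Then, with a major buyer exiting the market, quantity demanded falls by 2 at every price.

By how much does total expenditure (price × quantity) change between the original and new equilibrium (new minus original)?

Original equilibrium: 10 - 2p = p + 1 gives 9 = 3p, so p = 3 and Q = 4.
The shock moves the curves to Qd = 8 - 2p and Qs = p - 1.
Setting them equal: 8 - 2p = p - 1 → 9 = 3p, so p = 3 and Q = 2.
Expenditure moves from 3×4 = 12 to 3×2 = 6; change = -6.

-6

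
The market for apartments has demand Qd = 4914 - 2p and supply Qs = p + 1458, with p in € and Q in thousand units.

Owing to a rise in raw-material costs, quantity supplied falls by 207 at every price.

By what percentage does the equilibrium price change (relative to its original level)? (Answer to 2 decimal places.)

+5.99

Before the shock: 4914 - 2p = p + 1458 ⇒ 3456 = 3p ⇒ p = 1152, Q = 2610.
After the shift, demand is Qd = 4914 - 2p and supply is Qs = p + 1251.
Equate the new curves: 4914 - 2p = p + 1251, giving 3663 = 3p, p = 1221, Q = 2472.
%Δp = (1221 − 1152) / 1152 × 100 = +5.99%.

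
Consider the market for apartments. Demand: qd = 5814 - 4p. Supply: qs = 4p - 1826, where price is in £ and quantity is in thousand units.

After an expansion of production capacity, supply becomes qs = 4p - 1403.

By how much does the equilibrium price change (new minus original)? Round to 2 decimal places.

Original equilibrium: 5814 - 4p = 4p - 1826 gives 7640 = 8p, so p = 955 and q = 1994.
The shock moves the curves to qd = 5814 - 4p and qs = 4p - 1403.
New equilibrium: 5814 - 4p = 4p - 1403 ⇒ 7217 = 8p ⇒ p = 902.125, q = 2205.5.
Δp = 902.125 − 955 = -52.88.

-52.88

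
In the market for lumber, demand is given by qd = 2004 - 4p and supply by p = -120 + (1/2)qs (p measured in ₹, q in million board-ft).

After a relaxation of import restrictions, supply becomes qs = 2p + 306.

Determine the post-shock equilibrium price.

283

Original equilibrium: 2004 - 4p = 2p + 240 gives 1764 = 6p, so p = 294 and q = 828.
With the change applied: demand qd = 2004 - 4p, supply qs = 2p + 306.
Setting them equal: 2004 - 4p = 2p + 306 → 1698 = 6p, so p = 283 and q = 872.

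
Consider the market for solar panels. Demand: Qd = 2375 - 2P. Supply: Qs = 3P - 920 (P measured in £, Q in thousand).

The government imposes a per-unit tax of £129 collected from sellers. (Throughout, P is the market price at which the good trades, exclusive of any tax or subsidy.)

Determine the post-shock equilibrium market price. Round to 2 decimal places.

736.40

Before the shock: 2375 - 2P = 3P - 920 ⇒ 3295 = 5P ⇒ P = 659, Q = 1057.
Since sellers keep the price net of the tax, the effective supply curve becomes Qs = 3P - 1307.
Clearing the new market: 2375 - 2P = 3P - 1307, so P = 736.4 and Q = 902.2.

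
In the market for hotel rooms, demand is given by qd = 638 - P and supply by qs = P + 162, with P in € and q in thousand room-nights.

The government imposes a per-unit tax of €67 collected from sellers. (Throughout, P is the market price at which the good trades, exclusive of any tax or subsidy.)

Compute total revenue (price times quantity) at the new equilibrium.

Solve the original market: 638 - P = P + 162, hence P = 238 and q = 400.
Since sellers keep the price net of the tax, the effective supply curve becomes qs = P + 95.
Setting them equal: 638 - P = P + 95 → 543 = 2P, so P = 271.5 and q = 366.5.
New expenditure = 271.5 × 366.5 = 99504.75.

99504.75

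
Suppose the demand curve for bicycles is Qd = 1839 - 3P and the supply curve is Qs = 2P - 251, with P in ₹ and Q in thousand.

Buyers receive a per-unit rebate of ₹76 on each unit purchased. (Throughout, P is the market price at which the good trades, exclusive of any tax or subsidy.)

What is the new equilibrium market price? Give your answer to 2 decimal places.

463.60

Original equilibrium: 1839 - 3P = 2P - 251 gives 2090 = 5P, so P = 418 and Q = 585.
Since buyers' out-of-pocket price is the market price minus the rebate, the effective demand curve becomes Qd = 2067 - 3P.
Setting them equal: 2067 - 3P = 2P - 251 → 2318 = 5P, so P = 463.6 and Q = 676.2.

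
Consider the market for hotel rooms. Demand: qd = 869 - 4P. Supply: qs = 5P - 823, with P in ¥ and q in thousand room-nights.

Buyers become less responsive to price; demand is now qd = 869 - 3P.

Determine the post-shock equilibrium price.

Solve the original market: 869 - 4P = 5P - 823, hence P = 188 and q = 117.
With the change applied: demand qd = 869 - 3P, supply qs = 5P - 823.
Setting them equal: 869 - 3P = 5P - 823 → 1692 = 8P, so P = 211.5 and q = 234.5.

211.5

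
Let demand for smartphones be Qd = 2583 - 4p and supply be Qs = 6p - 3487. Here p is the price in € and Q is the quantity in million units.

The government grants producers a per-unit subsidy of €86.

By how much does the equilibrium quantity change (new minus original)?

Solve the original market: 2583 - 4p = 6p - 3487, hence p = 607 and Q = 155.
Since sellers receive the price plus the subsidy, the effective supply curve becomes Qs = 6p - 2971.
New equilibrium: 2583 - 4p = 6p - 2971 ⇒ 5554 = 10p ⇒ p = 555.4, Q = 361.4.
ΔQ = 361.4 − 155 = +206.4.

+206.4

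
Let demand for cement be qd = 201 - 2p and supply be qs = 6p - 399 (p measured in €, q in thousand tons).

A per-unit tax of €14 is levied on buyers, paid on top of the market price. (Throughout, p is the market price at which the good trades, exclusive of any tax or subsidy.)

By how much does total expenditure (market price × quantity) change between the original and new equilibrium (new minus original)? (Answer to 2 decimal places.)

Before the shock: 201 - 2p = 6p - 399 ⇒ 600 = 8p ⇒ p = 75, q = 51.
Since buyers pay the price plus the tax, the effective demand curve becomes qd = 173 - 2p.
Equate the new curves: 173 - 2p = 6p - 399, giving 572 = 8p, p = 71.5, q = 30.
Expenditure moves from 75×51 = 3825 to 71.5×30 = 2145; change = -1680.00.

-1680.00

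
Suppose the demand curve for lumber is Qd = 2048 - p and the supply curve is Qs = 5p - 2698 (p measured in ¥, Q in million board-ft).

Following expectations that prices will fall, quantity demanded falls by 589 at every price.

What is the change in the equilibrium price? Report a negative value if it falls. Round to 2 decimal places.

Before the shock: 2048 - p = 5p - 2698 ⇒ 4746 = 6p ⇒ p = 791, Q = 1257.
The shock moves the curves to Qd = 1459 - p and Qs = 5p - 2698.
New equilibrium: 1459 - p = 5p - 2698 ⇒ 4157 = 6p ⇒ p = 4157/6 ≈ 692.8333, Q = 4597/6 ≈ 766.1667.
Δp = 692.8333 − 791 = -98.17.

-98.17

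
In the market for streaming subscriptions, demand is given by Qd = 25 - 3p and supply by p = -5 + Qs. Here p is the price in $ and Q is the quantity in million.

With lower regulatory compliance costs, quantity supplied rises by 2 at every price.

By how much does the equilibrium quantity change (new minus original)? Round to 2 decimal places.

Original equilibrium: 25 - 3p = p + 5 gives 20 = 4p, so p = 5 and Q = 10.
After the shift, demand is Qd = 25 - 3p and supply is Qs = p + 7.
Equate the new curves: 25 - 3p = p + 7, giving 18 = 4p, p = 4.5, Q = 11.5.
ΔQ = 11.5 − 10 = +1.50.

+1.50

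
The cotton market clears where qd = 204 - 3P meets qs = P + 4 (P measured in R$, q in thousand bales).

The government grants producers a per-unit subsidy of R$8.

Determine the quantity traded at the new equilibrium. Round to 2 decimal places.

Solve the original market: 204 - 3P = P + 4, hence P = 50 and q = 54.
Since sellers receive the price plus the subsidy, the effective supply curve becomes qs = P + 12.
Clearing the new market: 204 - 3P = P + 12, so P = 48 and q = 60.

60.00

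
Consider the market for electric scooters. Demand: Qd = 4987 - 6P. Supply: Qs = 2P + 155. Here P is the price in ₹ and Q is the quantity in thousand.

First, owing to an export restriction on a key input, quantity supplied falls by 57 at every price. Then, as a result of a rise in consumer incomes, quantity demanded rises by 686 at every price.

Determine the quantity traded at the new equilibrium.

Original equilibrium: 4987 - 6P = 2P + 155 gives 4832 = 8P, so P = 604 and Q = 1363.
The new curves are Qd = 5673 - 6P (demand) and Qs = 2P + 98 (supply).
Setting them equal: 5673 - 6P = 2P + 98 → 5575 = 8P, so P = 696.875 and Q = 1491.75.

1491.75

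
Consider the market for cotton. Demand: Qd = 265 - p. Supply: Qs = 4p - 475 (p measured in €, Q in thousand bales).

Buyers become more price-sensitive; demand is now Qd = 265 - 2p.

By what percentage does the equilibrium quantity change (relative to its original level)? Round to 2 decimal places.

Solve the original market: 265 - p = 4p - 475, hence p = 148 and Q = 117.
After the shift, demand is Qd = 265 - 2p and supply is Qs = 4p - 475.
Equate the new curves: 265 - 2p = 4p - 475, giving 740 = 6p, p = 370/3 ≈ 123.3333, Q = 55/3 ≈ 18.3333.
%ΔQ = (18.3333 − 117) / 117 × 100 = -84.33%.

-84.33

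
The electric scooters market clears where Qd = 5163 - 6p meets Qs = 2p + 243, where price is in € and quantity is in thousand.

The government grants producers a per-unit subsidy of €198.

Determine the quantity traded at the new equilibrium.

1770

Solve the original market: 5163 - 6p = 2p + 243, hence p = 615 and Q = 1473.
Since sellers receive the price plus the subsidy, the effective supply curve becomes Qs = 2p + 639.
Setting them equal: 5163 - 6p = 2p + 639 → 4524 = 8p, so p = 565.5 and Q = 1770.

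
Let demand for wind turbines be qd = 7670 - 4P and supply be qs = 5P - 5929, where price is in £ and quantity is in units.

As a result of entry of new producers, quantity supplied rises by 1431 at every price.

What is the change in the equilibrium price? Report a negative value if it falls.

-159

Before the shock: 7670 - 4P = 5P - 5929 ⇒ 13599 = 9P ⇒ P = 1511, q = 1626.
The shock moves the curves to qd = 7670 - 4P and qs = 5P - 4498.
Equate the new curves: 7670 - 4P = 5P - 4498, giving 12168 = 9P, P = 1352, q = 2262.
ΔP = 1352 − 1511 = -159.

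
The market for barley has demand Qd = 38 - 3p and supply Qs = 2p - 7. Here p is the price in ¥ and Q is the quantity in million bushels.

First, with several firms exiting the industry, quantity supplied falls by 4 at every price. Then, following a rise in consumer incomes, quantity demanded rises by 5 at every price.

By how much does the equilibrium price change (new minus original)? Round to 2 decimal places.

Before the shock: 38 - 3p = 2p - 7 ⇒ 45 = 5p ⇒ p = 9, Q = 11.
After the shift, demand is Qd = 43 - 3p and supply is Qs = 2p - 11.
Clearing the new market: 43 - 3p = 2p - 11, so p = 10.8 and Q = 10.6.
Δp = 10.8 − 9 = +1.80.

+1.80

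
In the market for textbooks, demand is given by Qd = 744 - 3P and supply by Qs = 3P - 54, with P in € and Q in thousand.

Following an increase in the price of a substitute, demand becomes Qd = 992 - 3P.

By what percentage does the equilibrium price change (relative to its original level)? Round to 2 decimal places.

Initially, 744 - 3P = 3P - 54, so 798 = 6P and P = 133, Q = 345.
The shock moves the curves to Qd = 992 - 3P and Qs = 3P - 54.
Clearing the new market: 992 - 3P = 3P - 54, so P = 523/3 ≈ 174.3333 and Q = 469.
%ΔP = (174.3333 − 133) / 133 × 100 = +31.08%.

+31.08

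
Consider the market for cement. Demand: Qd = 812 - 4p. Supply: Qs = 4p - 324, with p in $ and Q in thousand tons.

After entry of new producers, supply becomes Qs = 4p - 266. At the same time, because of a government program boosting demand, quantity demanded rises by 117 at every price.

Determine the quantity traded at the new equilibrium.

Initially, 812 - 4p = 4p - 324, so 1136 = 8p and p = 142, Q = 244.
The new curves are Qd = 929 - 4p (demand) and Qs = 4p - 266 (supply).
Setting them equal: 929 - 4p = 4p - 266 → 1195 = 8p, so p = 149.375 and Q = 331.5.

331.5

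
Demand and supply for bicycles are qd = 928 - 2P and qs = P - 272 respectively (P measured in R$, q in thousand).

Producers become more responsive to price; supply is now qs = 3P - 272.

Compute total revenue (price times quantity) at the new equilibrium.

Initially, 928 - 2P = P - 272, so 1200 = 3P and P = 400, q = 128.
With the change applied: demand qd = 928 - 2P, supply qs = 3P - 272.
Clearing the new market: 928 - 2P = 3P - 272, so P = 240 and q = 448.
New expenditure = 240 × 448 = 107520.

107520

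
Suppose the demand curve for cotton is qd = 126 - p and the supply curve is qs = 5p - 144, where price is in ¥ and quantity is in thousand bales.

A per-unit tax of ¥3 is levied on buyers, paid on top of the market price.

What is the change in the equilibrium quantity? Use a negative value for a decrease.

Before the shock: 126 - p = 5p - 144 ⇒ 270 = 6p ⇒ p = 45, q = 81.
Since buyers pay the price plus the tax, the effective demand curve becomes qd = 123 - p.
Setting them equal: 123 - p = 5p - 144 → 267 = 6p, so p = 44.5 and q = 78.5.
Δq = 78.5 − 81 = -2.5.

-2.5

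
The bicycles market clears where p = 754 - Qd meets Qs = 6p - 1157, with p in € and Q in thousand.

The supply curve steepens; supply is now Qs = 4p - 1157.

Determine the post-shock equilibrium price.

382.2

Initially, 754 - p = 6p - 1157, so 1911 = 7p and p = 273, Q = 481.
The shock moves the curves to Qd = 754 - p and Qs = 4p - 1157.
Equate the new curves: 754 - p = 4p - 1157, giving 1911 = 5p, p = 382.2, Q = 371.8.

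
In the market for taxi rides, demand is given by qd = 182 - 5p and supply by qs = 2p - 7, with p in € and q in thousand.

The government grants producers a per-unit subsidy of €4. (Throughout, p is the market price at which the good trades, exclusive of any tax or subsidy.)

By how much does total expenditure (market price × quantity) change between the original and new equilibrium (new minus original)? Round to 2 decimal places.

+94.04

Before the shock: 182 - 5p = 2p - 7 ⇒ 189 = 7p ⇒ p = 27, q = 47.
Since sellers receive the price plus the subsidy, the effective supply curve becomes qs = 2p + 1.
Equate the new curves: 182 - 5p = 2p + 1, giving 181 = 7p, p = 181/7 ≈ 25.8571, q = 369/7 ≈ 52.7143.
Expenditure moves from 27×47 = 1269 to 25.8571×52.7143 = 1363.0408; change = +94.04.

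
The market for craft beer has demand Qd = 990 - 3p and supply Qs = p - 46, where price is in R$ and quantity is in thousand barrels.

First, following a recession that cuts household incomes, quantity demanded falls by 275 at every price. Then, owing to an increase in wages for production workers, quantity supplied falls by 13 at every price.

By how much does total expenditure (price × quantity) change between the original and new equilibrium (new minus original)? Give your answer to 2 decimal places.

Solve the original market: 990 - 3p = p - 46, hence p = 259 and Q = 213.
After the shift, demand is Qd = 715 - 3p and supply is Qs = p - 59.
Equate the new curves: 715 - 3p = p - 59, giving 774 = 4p, p = 193.5, Q = 134.5.
Expenditure moves from 259×213 = 55167 to 193.5×134.5 = 26025.75; change = -29141.25.

-29141.25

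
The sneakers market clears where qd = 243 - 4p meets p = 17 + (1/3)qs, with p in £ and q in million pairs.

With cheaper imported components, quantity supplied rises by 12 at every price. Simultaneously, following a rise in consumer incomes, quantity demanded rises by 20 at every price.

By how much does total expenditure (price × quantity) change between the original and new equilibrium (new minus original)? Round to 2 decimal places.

Solve the original market: 243 - 4p = 3p - 51, hence p = 42 and q = 75.
The new curves are qd = 263 - 4p (demand) and qs = 3p - 39 (supply).
New equilibrium: 263 - 4p = 3p - 39 ⇒ 302 = 7p ⇒ p = 302/7 ≈ 43.1429, q = 633/7 ≈ 90.4286.
Expenditure moves from 42×75 = 3150 to 43.1429×90.4286 = 3901.3469; change = +751.35.

+751.35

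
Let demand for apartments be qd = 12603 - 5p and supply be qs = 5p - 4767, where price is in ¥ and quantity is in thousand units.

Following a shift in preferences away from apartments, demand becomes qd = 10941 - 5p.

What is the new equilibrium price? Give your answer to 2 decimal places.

Original equilibrium: 12603 - 5p = 5p - 4767 gives 17370 = 10p, so p = 1737 and q = 3918.
The shock moves the curves to qd = 10941 - 5p and qs = 5p - 4767.
Equate the new curves: 10941 - 5p = 5p - 4767, giving 15708 = 10p, p = 1570.8, q = 3087.

1570.80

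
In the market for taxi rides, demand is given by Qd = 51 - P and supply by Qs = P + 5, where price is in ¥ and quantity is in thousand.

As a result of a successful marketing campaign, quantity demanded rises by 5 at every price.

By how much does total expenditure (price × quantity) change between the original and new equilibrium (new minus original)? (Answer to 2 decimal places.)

+133.75

Initially, 51 - P = P + 5, so 46 = 2P and P = 23, Q = 28.
With the change applied: demand Qd = 56 - P, supply Qs = P + 5.
Setting them equal: 56 - P = P + 5 → 51 = 2P, so P = 25.5 and Q = 30.5.
Expenditure moves from 23×28 = 644 to 25.5×30.5 = 777.75; change = +133.75.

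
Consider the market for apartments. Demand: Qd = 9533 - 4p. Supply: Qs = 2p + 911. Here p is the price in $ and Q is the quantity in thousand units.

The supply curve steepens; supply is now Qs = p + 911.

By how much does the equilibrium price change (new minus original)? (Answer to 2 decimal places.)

Original equilibrium: 9533 - 4p = 2p + 911 gives 8622 = 6p, so p = 1437 and Q = 3785.
With the change applied: demand Qd = 9533 - 4p, supply Qs = p + 911.
Setting them equal: 9533 - 4p = p + 911 → 8622 = 5p, so p = 1724.4 and Q = 2635.4.
Δp = 1724.4 − 1437 = +287.40.

+287.40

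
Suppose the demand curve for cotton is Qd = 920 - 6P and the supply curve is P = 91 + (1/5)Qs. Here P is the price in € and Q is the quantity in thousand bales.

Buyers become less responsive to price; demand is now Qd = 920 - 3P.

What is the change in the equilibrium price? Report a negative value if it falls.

Initially, 920 - 6P = 5P - 455, so 1375 = 11P and P = 125, Q = 170.
After the shift, demand is Qd = 920 - 3P and supply is Qs = 5P - 455.
New equilibrium: 920 - 3P = 5P - 455 ⇒ 1375 = 8P ⇒ P = 171.875, Q = 404.375.
ΔP = 171.875 − 125 = +46.875.

+46.875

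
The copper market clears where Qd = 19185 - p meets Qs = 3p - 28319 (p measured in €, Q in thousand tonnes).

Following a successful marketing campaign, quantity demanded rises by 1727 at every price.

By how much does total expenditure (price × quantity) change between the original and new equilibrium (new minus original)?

Solve the original market: 19185 - p = 3p - 28319, hence p = 11876 and Q = 7309.
After the shift, demand is Qd = 20912 - p and supply is Qs = 3p - 28319.
Setting them equal: 20912 - p = 3p - 28319 → 49231 = 4p, so p = 12307.75 and Q = 8604.25.
Expenditure moves from 11876×7309 = 86801684 to 12307.75×8604.25 = 105898957.9375; change = +19097273.9375.

+19097273.9375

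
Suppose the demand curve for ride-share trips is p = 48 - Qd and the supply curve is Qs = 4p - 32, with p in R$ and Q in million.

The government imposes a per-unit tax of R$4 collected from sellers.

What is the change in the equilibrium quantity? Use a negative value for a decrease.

-3.2

Original equilibrium: 48 - p = 4p - 32 gives 80 = 5p, so p = 16 and Q = 32.
Since sellers keep the price net of the tax, the effective supply curve becomes Qs = 4p - 48.
New equilibrium: 48 - p = 4p - 48 ⇒ 96 = 5p ⇒ p = 19.2, Q = 28.8.
ΔQ = 28.8 − 32 = -3.2.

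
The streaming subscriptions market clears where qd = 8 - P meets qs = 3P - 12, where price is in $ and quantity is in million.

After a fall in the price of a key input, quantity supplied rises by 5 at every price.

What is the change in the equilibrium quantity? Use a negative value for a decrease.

Initially, 8 - P = 3P - 12, so 20 = 4P and P = 5, q = 3.
The shock moves the curves to qd = 8 - P and qs = 3P - 7.
Equate the new curves: 8 - P = 3P - 7, giving 15 = 4P, P = 3.75, q = 4.25.
Δq = 4.25 − 3 = +1.25.

+1.25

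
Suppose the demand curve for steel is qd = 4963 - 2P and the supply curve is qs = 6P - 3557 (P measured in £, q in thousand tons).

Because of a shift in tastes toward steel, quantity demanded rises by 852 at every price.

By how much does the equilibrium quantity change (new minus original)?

Solve the original market: 4963 - 2P = 6P - 3557, hence P = 1065 and q = 2833.
After the shift, demand is qd = 5815 - 2P and supply is qs = 6P - 3557.
Setting them equal: 5815 - 2P = 6P - 3557 → 9372 = 8P, so P = 1171.5 and q = 3472.
Δq = 3472 − 2833 = +639.

+639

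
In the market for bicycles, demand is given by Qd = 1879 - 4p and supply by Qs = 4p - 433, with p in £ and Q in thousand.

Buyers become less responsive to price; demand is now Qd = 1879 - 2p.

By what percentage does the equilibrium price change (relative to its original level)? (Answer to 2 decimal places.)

Solve the original market: 1879 - 4p = 4p - 433, hence p = 289 and Q = 723.
With the change applied: demand Qd = 1879 - 2p, supply Qs = 4p - 433.
New equilibrium: 1879 - 2p = 4p - 433 ⇒ 2312 = 6p ⇒ p = 1156/3 ≈ 385.3333, Q = 3325/3 ≈ 1108.3333.
%Δp = (385.3333 − 289) / 289 × 100 = +33.33%.

+33.33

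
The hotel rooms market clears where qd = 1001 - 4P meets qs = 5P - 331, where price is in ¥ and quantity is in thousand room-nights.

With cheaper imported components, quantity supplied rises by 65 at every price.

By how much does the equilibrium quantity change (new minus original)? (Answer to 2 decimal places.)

+28.89

Initially, 1001 - 4P = 5P - 331, so 1332 = 9P and P = 148, q = 409.
The new curves are qd = 1001 - 4P (demand) and qs = 5P - 266 (supply).
New equilibrium: 1001 - 4P = 5P - 266 ⇒ 1267 = 9P ⇒ P = 1267/9 ≈ 140.7778, q = 3941/9 ≈ 437.8889.
Δq = 437.8889 − 409 = +28.89.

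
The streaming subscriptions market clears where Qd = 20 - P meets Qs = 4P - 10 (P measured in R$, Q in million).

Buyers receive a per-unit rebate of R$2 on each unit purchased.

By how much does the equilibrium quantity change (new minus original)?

Initially, 20 - P = 4P - 10, so 30 = 5P and P = 6, Q = 14.
Since buyers' out-of-pocket price is the market price minus the rebate, the effective demand curve becomes Qd = 22 - P.
Setting them equal: 22 - P = 4P - 10 → 32 = 5P, so P = 6.4 and Q = 15.6.
ΔQ = 15.6 − 14 = +1.6.

+1.6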